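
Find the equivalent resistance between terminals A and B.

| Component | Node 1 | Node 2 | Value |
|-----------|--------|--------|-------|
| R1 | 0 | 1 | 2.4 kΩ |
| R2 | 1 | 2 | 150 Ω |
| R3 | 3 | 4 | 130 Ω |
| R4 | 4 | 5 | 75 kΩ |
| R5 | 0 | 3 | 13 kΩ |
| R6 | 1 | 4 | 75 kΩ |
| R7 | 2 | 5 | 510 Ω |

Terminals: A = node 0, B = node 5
The network is not a plain series/parallel combination. Inject a 1 A test current into terminal A (node 0) and return it from terminal B (node 5); then R_eq = V_A / (1 A).
Nodal analysis, taking node 5 as the 0 V reference.
Current source I_test pushes 1 A into node 0 and draws it out of node 5.
KCL at each unknown node (sum of currents leaving = 0; resistances in Ω):
  Node 0: (V_0 - V_1)/2400 + (V_0 - V_3)/13000 - 1 = 0
  Node 1: (V_1 - V_0)/2400 + (V_1 - V_2)/150 + (V_1 - V_4)/75000 = 0
  Node 2: (V_2 - V_1)/150 + (V_2 - 0)/510 = 0
  Node 3: (V_3 - V_0)/13000 + (V_3 - V_4)/130 = 0
  Node 4: (V_4 - V_1)/75000 + (V_4 - V_3)/130 + (V_4 - 0)/75000 = 0
Collecting terms (coefficients in siemens):
  0.0004936·V_0 - 0.0004167·V_1 - 0.00007692·V_3 = 1
  0.007097·V_1 - 0.0004167·V_0 - 0.006667·V_2 - 0.00001333·V_4 = 0
  0.008627·V_2 - 0.006667·V_1 = 0
  0.007769·V_3 - 0.00007692·V_0 - 0.007692·V_4 = 0
  0.007719·V_4 - 0.00001333·V_1 - 0.007692·V_3 = 0
Solving these 5 simultaneous equations (Gaussian elimination) gives:
  V_0 = 2917 V, V_1 = 640.3 V, V_2 = 494.7 V, V_3 = 2250 V
  V_4 = 2244 V
R_eq = V_0 / 1 A = 2917 Ω = 2.917 kΩ

Final answer: 2.917 kΩ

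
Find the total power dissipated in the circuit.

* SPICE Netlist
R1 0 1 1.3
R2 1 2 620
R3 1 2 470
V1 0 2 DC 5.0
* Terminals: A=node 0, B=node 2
Nodal analysis, taking node 2 as the 0 V reference.
Source V1 fixes V_0 = 5 V.
KCL at each unknown node (sum of currents leaving = 0; resistances in Ω):
  Node 1: (V_1 - 5)/1.3 + (V_1 - 0)/620 + (V_1 - 0)/470 = 0
Collecting terms: 0.773 × V_1 = 3.846  =>  V_1 = 4.976 V
Power in each resistor, P = (ΔV)²/R:
  P_R1 = (5 - 4.976)²/1.3 = 0.0004503 W
  P_R2 = (4.976 - 0)²/620 = 0.03993 W
  P_R3 = (4.976 - 0)²/470 = 0.05268 W
P_total = P_R1 + P_R2 + P_R3 = 0.09306 W

Final answer: 0.09306 W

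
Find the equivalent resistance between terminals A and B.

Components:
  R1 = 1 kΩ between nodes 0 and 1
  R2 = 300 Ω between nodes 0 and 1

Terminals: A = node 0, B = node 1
Reduce the network between node 0 (A) and node 1 (B) by series/parallel combination:
  Rp1 = R1 ‖ R2 (parallel, both between nodes 0 and 1) = 1/(1/1000 + 1/300) = 230.8 Ω
R_eq = 230.8 Ω

Final answer: 230.8 Ω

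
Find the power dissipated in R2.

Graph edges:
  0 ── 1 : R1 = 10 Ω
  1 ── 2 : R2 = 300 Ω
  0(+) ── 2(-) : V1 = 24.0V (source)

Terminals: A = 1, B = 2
Nodal analysis, taking node 2 as the 0 V reference.
Source V1 fixes V_0 = 24 V.
KCL at each unknown node (sum of currents leaving = 0; resistances in Ω):
  Node 1: (V_1 - 24)/10 + (V_1 - 0)/300 = 0
Collecting terms: 0.1033 × V_1 = 2.4  =>  V_1 = 23.23 V
I_R2 = (V_1 - V_2)/R2 = (23.23 - 0)/300 = 0.07742 A
P_R2 = I_R2² × R2 = (0.07742)² × 300 = 1.798 W

Final answer: 1.798 W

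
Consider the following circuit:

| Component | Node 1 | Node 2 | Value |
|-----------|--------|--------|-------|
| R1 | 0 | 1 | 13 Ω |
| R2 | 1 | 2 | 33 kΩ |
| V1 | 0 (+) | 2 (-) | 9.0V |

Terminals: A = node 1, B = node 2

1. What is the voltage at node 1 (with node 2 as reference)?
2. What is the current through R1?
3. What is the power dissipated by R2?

Nodal analysis, taking node 2 as the 0 V reference.
Source V1 fixes V_0 = 9 V.
KCL at each unknown node (sum of currents leaving = 0; resistances in Ω):
  Node 1: (V_1 - 9)/13 + (V_1 - 0)/33000 = 0
Collecting terms: 0.07695 × V_1 = 0.6923  =>  V_1 = 8.996 V
Part 1:
  Read off the nodal solution: V_1 = 8.996 V
Part 2:
  I_R1 = (V_0 - V_1)/R1 = (9 - 8.996)/13 = 0.0002726 A
  Magnitude: I_R1 = 0.0002726 A
Part 3:
  I_R2 = (V_1 - V_2)/R2 = (8.996 - 0)/33000 = 0.0002726 A
  P_R2 = I_R2² × R2 = (0.0002726)² × 33000 = 0.002453 W

Final answers:
1. V_1 = 8.996 V
2. I_R1 = 0.0002726 A
3. P_R2 = 0.002453 W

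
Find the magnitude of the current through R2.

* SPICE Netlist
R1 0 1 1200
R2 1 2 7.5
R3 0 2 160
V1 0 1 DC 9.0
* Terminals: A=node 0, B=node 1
Nodal analysis, taking node 1 as the 0 V reference.
Source V1 fixes V_0 = 9 V.
KCL at each unknown node (sum of currents leaving = 0; resistances in Ω):
  Node 2: (V_2 - 0)/7.5 + (V_2 - 9)/160 = 0
Collecting terms: 0.1396 × V_2 = 0.05625  =>  V_2 = 0.403 V
I_R2 = (V_1 - V_2)/R2 = (0 - 0.403)/7.5 = -0.05373 A
|I_R2| = 0.05373 A

Final answer: |I_R2| = 0.05373 A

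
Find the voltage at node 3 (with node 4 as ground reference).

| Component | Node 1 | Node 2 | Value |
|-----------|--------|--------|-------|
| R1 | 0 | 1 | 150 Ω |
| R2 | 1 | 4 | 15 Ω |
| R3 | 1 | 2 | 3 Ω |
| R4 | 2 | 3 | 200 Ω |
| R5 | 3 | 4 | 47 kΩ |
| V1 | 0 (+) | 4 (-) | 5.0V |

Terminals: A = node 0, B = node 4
Nodal analysis, taking node 4 as the 0 V reference.
Source V1 fixes V_0 = 5 V.
KCL at each unknown node (sum of currents leaving = 0; resistances in Ω):
  Node 1: (V_1 - 5)/150 + (V_1 - 0)/15 + (V_1 - V_2)/3 = 0
  Node 2: (V_2 - V_1)/3 + (V_2 - V_3)/200 = 0
  Node 3: (V_3 - V_2)/200 + (V_3 - 0)/47000 = 0
Collecting terms (coefficients in siemens):
  0.4067·V_1 - 0.3333·V_2 = 0.03333
  0.3383·V_2 - 0.3333·V_1 - 0.005·V_3 = 0
  0.005021·V_3 - 0.005·V_2 = 0
Solving these 3 simultaneous equations (Gaussian elimination) gives:
  V_1 = 0.4544 V, V_2 = 0.4544 V, V_3 = 0.4525 V
The requested potential is V_3 = 0.4525 V.

Final answer: V_3 = 0.4525 V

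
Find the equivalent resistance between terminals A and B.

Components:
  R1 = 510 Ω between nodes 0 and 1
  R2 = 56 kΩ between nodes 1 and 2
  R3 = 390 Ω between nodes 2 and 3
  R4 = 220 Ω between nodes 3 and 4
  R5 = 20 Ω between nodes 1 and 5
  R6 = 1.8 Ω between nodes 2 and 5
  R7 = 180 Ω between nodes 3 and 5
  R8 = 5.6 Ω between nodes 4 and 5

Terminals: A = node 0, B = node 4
The network is not a plain series/parallel combination. Inject a 1 A test current into terminal A (node 0) and return it from terminal B (node 4); then R_eq = V_A / (1 A).
Nodal analysis, taking node 4 as the 0 V reference.
Current source I_test pushes 1 A into node 0 and draws it out of node 4.
KCL at each unknown node (sum of currents leaving = 0; resistances in Ω):
  Node 0: (V_0 - V_1)/510 - 1 = 0
  Node 1: (V_1 - V_0)/510 + (V_1 - V_2)/56000 + (V_1 - V_5)/20 = 0
  Node 2: (V_2 - V_1)/56000 + (V_2 - V_3)/390 + (V_2 - V_5)/1.8 = 0
  Node 3: (V_3 - V_2)/390 + (V_3 - 0)/220 + (V_3 - V_5)/180 = 0
  Node 5: (V_5 - V_1)/20 + (V_5 - V_2)/1.8 + (V_5 - V_3)/180 + (V_5 - 0)/5.6 = 0
Collecting terms (coefficients in siemens):
  0.001961·V_0 - 0.001961·V_1 = 1
  0.05198·V_1 - 0.001961·V_0 - 0.00001786·V_2 - 0.05·V_5 = 0
  0.5581·V_2 - 0.00001786·V_1 - 0.002564·V_3 - 0.5556·V_5 = 0
  0.01267·V_3 - 0.002564·V_2 - 0.005556·V_5 = 0
  0.7897·V_5 - 0.05·V_1 - 0.5556·V_2 - 0.005556·V_3 = 0
Solving these 5 simultaneous equations (Gaussian elimination) gives:
  V_0 = 535.5 V, V_1 = 25.5 V, V_2 = 5.502 V, V_3 = 3.531 V
  V_5 = 5.51 V
R_eq = V_0 / 1 A = 535.5 Ω

Final answer: 535.5 Ω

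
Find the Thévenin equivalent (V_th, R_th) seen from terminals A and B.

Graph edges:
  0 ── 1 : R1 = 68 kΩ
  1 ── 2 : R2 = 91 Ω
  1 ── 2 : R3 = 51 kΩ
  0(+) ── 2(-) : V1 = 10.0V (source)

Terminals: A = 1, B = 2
Step 1 — V_th is the open-circuit voltage V_A - V_B (nothing connected across the terminals).
Nodal analysis, taking node 2 as the 0 V reference.
Source V1 fixes V_0 = 10 V.
KCL at each unknown node (sum of currents leaving = 0; resistances in Ω):
  Node 1: (V_1 - 10)/68000 + (V_1 - 0)/91 + (V_1 - 0)/51000 = 0
Collecting terms: 0.01102 × V_1 = 0.0001471  =>  V_1 = 0.01334 V
V_th = V_1 - V_2 = 0.01334 - 0 = 0.01334 V
Step 2 — R_th: zero the source — replace V1 by a short circuit (node 2 merges into node 0) — and find the resistance seen between A (node 1) and B (node 0).
Reduce the network between node 1 (A) and node 0 (B) by series/parallel combination:
  Rp1 = R1 ‖ R2 ‖ R3 (parallel, all between nodes 0 and 1) = 1/(1/68000 + 1/91 + 1/51000) = 90.72 Ω
R_th = 90.72 Ω

Final answer: V_th = 0.01334 V, R_th = 90.72 Ω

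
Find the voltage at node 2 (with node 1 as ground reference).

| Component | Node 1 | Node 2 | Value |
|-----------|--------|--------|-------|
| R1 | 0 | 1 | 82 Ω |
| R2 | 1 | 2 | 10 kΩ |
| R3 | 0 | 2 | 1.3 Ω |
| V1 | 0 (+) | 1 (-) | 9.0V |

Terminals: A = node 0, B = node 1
Nodal analysis, taking node 1 as the 0 V reference.
Source V1 fixes V_0 = 9 V.
KCL at each unknown node (sum of currents leaving = 0; resistances in Ω):
  Node 2: (V_2 - 0)/10000 + (V_2 - 9)/1.3 = 0
Collecting terms: 0.7693 × V_2 = 6.923  =>  V_2 = 8.999 V
The requested potential is V_2 = 8.999 V.

Final answer: V_2 = 8.999 V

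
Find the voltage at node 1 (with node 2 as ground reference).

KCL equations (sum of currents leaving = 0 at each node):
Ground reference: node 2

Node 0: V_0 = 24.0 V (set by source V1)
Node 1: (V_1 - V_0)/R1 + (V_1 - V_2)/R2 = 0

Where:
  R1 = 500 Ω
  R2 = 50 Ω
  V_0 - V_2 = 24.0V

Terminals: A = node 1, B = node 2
Nodal analysis, taking node 2 as the 0 V reference.
Source V1 fixes V_0 = 24 V.
KCL at each unknown node (sum of currents leaving = 0; resistances in Ω):
  Node 1: (V_1 - 24)/500 + (V_1 - 0)/50 = 0
Collecting terms: 0.022 × V_1 = 0.048  =>  V_1 = 2.182 V
The requested potential is V_1 = 2.182 V.

Final answer: V_1 = 2.182 V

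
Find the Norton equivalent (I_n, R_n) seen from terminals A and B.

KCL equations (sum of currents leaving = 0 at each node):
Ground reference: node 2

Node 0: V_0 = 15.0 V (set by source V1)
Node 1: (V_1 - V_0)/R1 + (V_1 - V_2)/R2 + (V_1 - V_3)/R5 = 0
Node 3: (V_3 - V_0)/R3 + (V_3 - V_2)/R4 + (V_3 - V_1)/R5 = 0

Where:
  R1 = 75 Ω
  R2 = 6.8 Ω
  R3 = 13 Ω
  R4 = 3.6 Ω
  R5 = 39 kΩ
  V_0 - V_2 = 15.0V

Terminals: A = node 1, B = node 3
Find the Thévenin equivalent first; then I_n = V_th/R_th and R_n = R_th.
Step 1 — V_th is the open-circuit voltage V_A - V_B (nothing connected across the terminals).
Nodal analysis, taking node 2 as the 0 V reference.
Source V1 fixes V_0 = 15 V.
KCL at each unknown node (sum of currents leaving = 0; resistances in Ω):
  Node 1: (V_1 - 15)/75 + (V_1 - 0)/6.8 + (V_1 - V_3)/39000 = 0
  Node 3: (V_3 - 15)/13 + (V_3 - 0)/3.6 + (V_3 - V_1)/39000 = 0
Collecting terms (coefficients in siemens):
  0.1604·V_1 - 0.00002564·V_3 = 0.2
  0.3547·V_3 - 0.00002564·V_1 = 1.154
Determinant D = (0.1604)(0.3547) - (-0.00002564)(-0.00002564) = 0.0569
V_1 = [(0.2)(0.3547) - (-0.00002564)(1.154)]/D = 1.247 V
V_3 = [(0.1604)(1.154) - (0.2)(-0.00002564)]/D = 3.253 V
V_th = V_1 - V_3 = 1.247 - 3.253 = -2.006 V
Step 2 — R_th: zero the source — replace V1 by a short circuit (node 2 merges into node 0) — and find the resistance seen between A (node 1) and B (node 3).
Reduce the network between node 1 (A) and node 3 (B) by series/parallel combination:
  Rp1 = R1 ‖ R2 (parallel, both between nodes 0 and 1) = 1/(1/75 + 1/6.8) = 6.235 Ω
  Rp2 = R3 ‖ R4 (parallel, both between nodes 0 and 3) = 1/(1/13 + 1/3.6) = 2.819 Ω
  Rs1 = Rp1 + Rp2 (series, joined only at node 0) = 6.235 + 2.819 = 9.054 Ω
  Rp3 = R5 ‖ Rs1 (parallel, both between nodes 1 and 3) = 1/(1/39000 + 1/9.054) = 9.052 Ω
R_th = 9.052 Ω
I_n = V_th/R_th = -2.006/9.052 = -0.2216 A, and R_n = R_th = 9.052 Ω

Final answer: I_n = -0.2216 A, R_n = 9.052 Ω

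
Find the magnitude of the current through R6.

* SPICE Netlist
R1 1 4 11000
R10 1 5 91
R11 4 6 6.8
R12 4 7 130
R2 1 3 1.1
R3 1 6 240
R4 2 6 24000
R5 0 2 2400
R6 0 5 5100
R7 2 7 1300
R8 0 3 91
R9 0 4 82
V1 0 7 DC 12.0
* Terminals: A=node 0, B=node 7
Nodal analysis, taking node 7 as the 0 V reference.
Source V1 fixes V_0 = 12 V.
KCL at each unknown node (sum of currents leaving = 0; resistances in Ω):
  Node 1: (V_1 - V_4)/11000 + (V_1 - V_3)/1.1 + (V_1 - V_6)/240 + (V_1 - V_5)/91 = 0
  Node 2: (V_2 - V_6)/24000 + (V_2 - 12)/2400 + (V_2 - 0)/1300 = 0
  Node 3: (V_3 - V_1)/1.1 + (V_3 - 12)/91 = 0
  Node 4: (V_4 - V_1)/11000 + (V_4 - 12)/82 + (V_4 - V_6)/6.8 + (V_4 - 0)/130 = 0
  Node 5: (V_5 - 12)/5100 + (V_5 - V_1)/91 = 0
  Node 6: (V_6 - V_1)/240 + (V_6 - V_2)/24000 + (V_6 - V_4)/6.8 = 0
Collecting terms (coefficients in siemens):
  0.9243·V_1 - 0.9091·V_3 - 0.00009091·V_4 - 0.01099·V_5 - 0.004167·V_6 = 0
  0.001228·V_2 - 0.00004167·V_6 = 0.005
  0.9201·V_3 - 0.9091·V_1 = 0.1319
  0.167·V_4 - 0.00009091·V_1 - 0.1471·V_6 = 0.1463
  0.01119·V_5 - 0.01099·V_1 = 0.002353
  0.1513·V_6 - 0.004167·V_1 - 0.00004167·V_2 - 0.1471·V_4 = 0
Solving these 6 simultaneous equations (Gaussian elimination) gives:
  V_1 = 10.9 V, V_2 = 4.346 V, V_3 = 10.91 V, V_4 = 7.963 V
  V_5 = 10.92 V, V_6 = 8.042 V
I_R6 = (V_0 - V_5)/R6 = (12 - 10.92)/5100 = 0.0002121 A
|I_R6| = 0.0002121 A

Final answer: |I_R6| = 0.0002121 A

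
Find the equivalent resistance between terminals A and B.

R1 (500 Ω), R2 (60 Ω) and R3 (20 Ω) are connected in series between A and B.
Reduce the network between node 0 (A) and node 3 (B) by series/parallel combination:
  Rs1 = R1 + R2 (series, joined only at node 1) = 500 + 60 = 560 Ω
  Rs2 = R3 + Rs1 (series, joined only at node 2) = 20 + 560 = 580 Ω
R_eq = 580 Ω

Final answer: 580 Ω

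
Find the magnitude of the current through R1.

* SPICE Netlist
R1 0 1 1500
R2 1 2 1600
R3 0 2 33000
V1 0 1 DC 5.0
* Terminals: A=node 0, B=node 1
Nodal analysis, taking node 1 as the 0 V reference.
Source V1 fixes V_0 = 5 V.
KCL at each unknown node (sum of currents leaving = 0; resistances in Ω):
  Node 2: (V_2 - 0)/1600 + (V_2 - 5)/33000 = 0
Collecting terms: 0.0006553 × V_2 = 0.0001515  =>  V_2 = 0.2312 V
I_R1 = (V_0 - V_1)/R1 = (5 - 0)/1500 = 0.003333 A
|I_R1| = 0.003333 A

Final answer: |I_R1| = 0.003333 A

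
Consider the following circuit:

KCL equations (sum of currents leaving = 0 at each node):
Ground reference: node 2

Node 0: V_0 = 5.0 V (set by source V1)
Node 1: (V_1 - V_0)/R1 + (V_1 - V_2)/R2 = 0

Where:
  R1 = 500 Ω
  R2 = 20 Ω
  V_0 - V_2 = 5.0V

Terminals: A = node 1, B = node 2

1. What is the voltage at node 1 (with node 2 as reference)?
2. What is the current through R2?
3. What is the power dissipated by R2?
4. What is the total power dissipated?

Nodal analysis, taking node 2 as the 0 V reference.
Source V1 fixes V_0 = 5 V.
KCL at each unknown node (sum of currents leaving = 0; resistances in Ω):
  Node 1: (V_1 - 5)/500 + (V_1 - 0)/20 = 0
Collecting terms: 0.052 × V_1 = 0.01  =>  V_1 = 0.1923 V
Part 1:
  Read off the nodal solution: V_1 = 0.1923 V
Part 2:
  I_R2 = (V_1 - V_2)/R2 = (0.1923 - 0)/20 = 0.009615 A
  Magnitude: I_R2 = 0.009615 A
Part 3:
  I_R2 = (V_1 - V_2)/R2 = (0.1923 - 0)/20 = 0.009615 A
  P_R2 = I_R2² × R2 = (0.009615)² × 20 = 0.001849 W
Part 4:
  Power in each resistor, P = (ΔV)²/R:
    P_R1 = (5 - 0.1923)²/500 = 0.04623 W
    P_R2 = (0.1923 - 0)²/20 = 0.001849 W
  P_total = P_R1 + P_R2 = 0.04808 W

Final answers:
1. V_1 = 0.1923 V
2. I_R2 = 0.009615 A
3. P_R2 = 0.001849 W
4. P_total = 0.04808 W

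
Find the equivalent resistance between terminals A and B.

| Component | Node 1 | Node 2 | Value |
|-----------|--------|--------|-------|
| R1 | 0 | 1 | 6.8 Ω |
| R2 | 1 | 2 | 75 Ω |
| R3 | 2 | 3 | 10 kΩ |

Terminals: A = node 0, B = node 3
Reduce the network between node 0 (A) and node 3 (B) by series/parallel combination:
  Rs1 = R1 + R2 (series, joined only at node 1) = 6.8 + 75 = 81.8 Ω
  Rs2 = R3 + Rs1 (series, joined only at node 2) = 10000 + 81.8 = 10080 Ω
R_eq = 10.08 kΩ

Final answer: 10.08 kΩ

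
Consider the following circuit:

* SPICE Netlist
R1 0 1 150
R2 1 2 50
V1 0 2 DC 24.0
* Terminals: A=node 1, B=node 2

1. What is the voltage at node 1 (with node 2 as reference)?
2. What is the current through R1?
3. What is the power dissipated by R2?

Nodal analysis, taking node 2 as the 0 V reference.
Source V1 fixes V_0 = 24 V.
KCL at each unknown node (sum of currents leaving = 0; resistances in Ω):
  Node 1: (V_1 - 24)/150 + (V_1 - 0)/50 = 0
Collecting terms: 0.02667 × V_1 = 0.16  =>  V_1 = 6 V
Part 1:
  Read off the nodal solution: V_1 = 6 V
Part 2:
  I_R1 = (V_0 - V_1)/R1 = (24 - 6)/150 = 0.12 A
  Magnitude: I_R1 = 0.12 A
Part 3:
  I_R2 = (V_1 - V_2)/R2 = (6 - 0)/50 = 0.12 A
  P_R2 = I_R2² × R2 = (0.12)² × 50 = 0.72 W

Final answers:
1. V_1 = 6 V
2. I_R1 = 0.12 A
3. P_R2 = 0.72 W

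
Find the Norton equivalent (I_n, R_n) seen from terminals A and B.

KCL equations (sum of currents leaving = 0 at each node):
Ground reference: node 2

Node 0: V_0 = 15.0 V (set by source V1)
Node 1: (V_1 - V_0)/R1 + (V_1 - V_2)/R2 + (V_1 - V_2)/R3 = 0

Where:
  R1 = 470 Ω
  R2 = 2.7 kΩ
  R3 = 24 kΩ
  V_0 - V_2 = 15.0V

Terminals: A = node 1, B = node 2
Find the Thévenin equivalent first; then I_n = V_th/R_th and R_n = R_th.
Step 1 — V_th is the open-circuit voltage V_A - V_B (nothing connected across the terminals).
Nodal analysis, taking node 2 as the 0 V reference.
Source V1 fixes V_0 = 15 V.
KCL at each unknown node (sum of currents leaving = 0; resistances in Ω):
  Node 1: (V_1 - 15)/470 + (V_1 - 0)/2700 + (V_1 - 0)/24000 = 0
Collecting terms: 0.00254 × V_1 = 0.03191  =>  V_1 = 12.57 V
V_th = V_1 - V_2 = 12.57 - 0 = 12.57 V
Step 2 — R_th: zero the source — replace V1 by a short circuit (node 2 merges into node 0) — and find the resistance seen between A (node 1) and B (node 0).
Reduce the network between node 1 (A) and node 0 (B) by series/parallel combination:
  Rp1 = R1 ‖ R2 ‖ R3 (parallel, all between nodes 0 and 1) = 1/(1/470 + 1/2700 + 1/24000) = 393.7 Ω
R_th = 393.7 Ω
I_n = V_th/R_th = 12.57/393.7 = 0.03191 A, and R_n = R_th = 393.7 Ω

Final answer: I_n = 0.03191 A, R_n = 393.7 Ω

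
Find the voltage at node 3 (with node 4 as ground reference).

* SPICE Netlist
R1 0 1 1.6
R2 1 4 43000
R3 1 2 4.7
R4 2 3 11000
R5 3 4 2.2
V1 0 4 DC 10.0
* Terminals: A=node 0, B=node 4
Nodal analysis, taking node 4 as the 0 V reference.
Source V1 fixes V_0 = 10 V.
KCL at each unknown node (sum of currents leaving = 0; resistances in Ω):
  Node 1: (V_1 - 10)/1.6 + (V_1 - 0)/43000 + (V_1 - V_2)/4.7 = 0
  Node 2: (V_2 - V_1)/4.7 + (V_2 - V_3)/11000 = 0
  Node 3: (V_3 - V_2)/11000 + (V_3 - 0)/2.2 = 0
Collecting terms (coefficients in siemens):
  0.8378·V_1 - 0.2128·V_2 = 6.25
  0.2129·V_2 - 0.2128·V_1 - 0.00009091·V_3 = 0
  0.4546·V_3 - 0.00009091·V_2 = 0
Solving these 3 simultaneous equations (Gaussian elimination) gives:
  V_1 = 9.998 V, V_2 = 9.994 V, V_3 = 0.001998 V
The requested potential is V_3 = 0.001998 V.

Final answer: V_3 = 0.001998 V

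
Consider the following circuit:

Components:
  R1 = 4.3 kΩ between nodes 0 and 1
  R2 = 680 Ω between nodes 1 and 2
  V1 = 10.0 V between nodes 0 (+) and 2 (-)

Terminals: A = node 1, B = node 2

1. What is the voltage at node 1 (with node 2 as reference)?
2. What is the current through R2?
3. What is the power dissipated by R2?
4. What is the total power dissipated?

Nodal analysis, taking node 2 as the 0 V reference.
Source V1 fixes V_0 = 10 V.
KCL at each unknown node (sum of currents leaving = 0; resistances in Ω):
  Node 1: (V_1 - 10)/4300 + (V_1 - 0)/680 = 0
Collecting terms: 0.001703 × V_1 = 0.002326  =>  V_1 = 1.365 V
Part 1:
  Read off the nodal solution: V_1 = 1.365 V
Part 2:
  I_R2 = (V_1 - V_2)/R2 = (1.365 - 0)/680 = 0.002008 A
  Magnitude: I_R2 = 0.002008 A
Part 3:
  I_R2 = (V_1 - V_2)/R2 = (1.365 - 0)/680 = 0.002008 A
  P_R2 = I_R2² × R2 = (0.002008)² × 680 = 0.002742 W
Part 4:
  Power in each resistor, P = (ΔV)²/R:
    P_R1 = (10 - 1.365)²/4300 = 0.01734 W
    P_R2 = (1.365 - 0)²/680 = 0.002742 W
  P_total = P_R1 + P_R2 = 0.02008 W

Final answers:
1. V_1 = 1.365 V
2. I_R2 = 0.002008 A
3. P_R2 = 0.002742 W
4. P_total = 0.02008 W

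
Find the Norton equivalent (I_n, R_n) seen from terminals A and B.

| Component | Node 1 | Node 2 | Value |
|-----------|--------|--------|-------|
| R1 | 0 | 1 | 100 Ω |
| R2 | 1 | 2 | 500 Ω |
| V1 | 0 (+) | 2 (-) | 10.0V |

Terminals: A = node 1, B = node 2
Find the Thévenin equivalent first; then I_n = V_th/R_th and R_n = R_th.
Step 1 — V_th is the open-circuit voltage V_A - V_B (nothing connected across the terminals).
Nodal analysis, taking node 2 as the 0 V reference.
Source V1 fixes V_0 = 10 V.
KCL at each unknown node (sum of currents leaving = 0; resistances in Ω):
  Node 1: (V_1 - 10)/100 + (V_1 - 0)/500 = 0
Collecting terms: 0.012 × V_1 = 0.1  =>  V_1 = 8.333 V
V_th = V_1 - V_2 = 8.333 - 0 = 8.333 V
Step 2 — R_th: zero the source — replace V1 by a short circuit (node 2 merges into node 0) — and find the resistance seen between A (node 1) and B (node 0).
Reduce the network between node 1 (A) and node 0 (B) by series/parallel combination:
  Rp1 = R1 ‖ R2 (parallel, both between nodes 0 and 1) = 1/(1/100 + 1/500) = 83.33 Ω
R_th = 83.33 Ω
I_n = V_th/R_th = 8.333/83.33 = 0.1 A, and R_n = R_th = 83.33 Ω

Final answer: I_n = 0.1 A, R_n = 83.33 Ω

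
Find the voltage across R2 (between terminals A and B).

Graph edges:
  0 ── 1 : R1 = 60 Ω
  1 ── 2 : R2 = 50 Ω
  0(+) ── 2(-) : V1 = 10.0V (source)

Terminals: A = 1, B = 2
R1 and R2 are in series across V1 (node 0 → node 1 → node 2), and the output A–B is taken across R2, so this is a voltage divider.
Series current: I = V1/(R1 + R2) = 10/(60 + 50) = 10/110 = 0.09091 A
V_R2 = I × R2 = V1 × R2/(R1 + R2) = 10 × 50/110 = 4.545 V

Final answer: 4.545 V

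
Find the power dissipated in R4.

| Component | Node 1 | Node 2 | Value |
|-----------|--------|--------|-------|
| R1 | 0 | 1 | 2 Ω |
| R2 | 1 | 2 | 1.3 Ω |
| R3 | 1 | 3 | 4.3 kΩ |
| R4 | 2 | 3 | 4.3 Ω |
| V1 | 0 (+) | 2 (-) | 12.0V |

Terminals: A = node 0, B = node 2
Nodal analysis, taking node 2 as the 0 V reference.
Source V1 fixes V_0 = 12 V.
KCL at each unknown node (sum of currents leaving = 0; resistances in Ω):
  Node 1: (V_1 - 12)/2 + (V_1 - 0)/1.3 + (V_1 - V_3)/4300 = 0
  Node 3: (V_3 - V_1)/4300 + (V_3 - 0)/4.3 = 0
Collecting terms (coefficients in siemens):
  1.269·V_1 - 0.0002326·V_3 = 6
  0.2328·V_3 - 0.0002326·V_1 = 0
Determinant D = (1.269)(0.2328) - (-0.0002326)(-0.0002326) = 0.2955
V_1 = [(6)(0.2328) - (-0.0002326)(0)]/D = 4.726 V
V_3 = [(1.269)(0) - (6)(-0.0002326)]/D = 0.004722 V
I_R4 = (V_2 - V_3)/R4 = (0 - 0.004722)/4.3 = -0.001098 A
P_R4 = I_R4² × R4 = (-0.001098)² × 4.3 = 0.000005185 W

Final answer: 5.185e-06 W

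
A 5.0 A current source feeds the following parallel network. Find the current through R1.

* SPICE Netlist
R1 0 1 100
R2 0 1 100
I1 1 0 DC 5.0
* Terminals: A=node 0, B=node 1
All resistors sit directly between nodes 0 and 1, so they are in parallel and share one voltage V; the full source current 5 A splits among them.
1/R_par = 1/100 + 1/100 = 0.02 S  =>  R_par = 50 Ω
V = I × R_par = 5 × 50 = 250 V
I_R1 = V/R1 = 250/100 = 2.5 A

Final answer: 2.5 A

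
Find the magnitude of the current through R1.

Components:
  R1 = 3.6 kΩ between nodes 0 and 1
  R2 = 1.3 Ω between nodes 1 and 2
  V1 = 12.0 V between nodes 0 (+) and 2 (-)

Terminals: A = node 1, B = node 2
Nodal analysis, taking node 2 as the 0 V reference.
Source V1 fixes V_0 = 12 V.
KCL at each unknown node (sum of currents leaving = 0; resistances in Ω):
  Node 1: (V_1 - 12)/3600 + (V_1 - 0)/1.3 = 0
Collecting terms: 0.7695 × V_1 = 0.003333  =>  V_1 = 0.004332 V
I_R1 = (V_0 - V_1)/R1 = (12 - 0.004332)/3600 = 0.003332 A
|I_R1| = 0.003332 A

Final answer: |I_R1| = 0.003332 A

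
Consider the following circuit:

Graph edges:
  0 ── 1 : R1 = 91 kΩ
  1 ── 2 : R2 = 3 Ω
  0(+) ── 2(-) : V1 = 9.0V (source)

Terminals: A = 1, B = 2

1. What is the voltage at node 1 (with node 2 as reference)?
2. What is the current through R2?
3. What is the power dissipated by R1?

Nodal analysis, taking node 2 as the 0 V reference.
Source V1 fixes V_0 = 9 V.
KCL at each unknown node (sum of currents leaving = 0; resistances in Ω):
  Node 1: (V_1 - 9)/91000 + (V_1 - 0)/3 = 0
Collecting terms: 0.3333 × V_1 = 0.0000989  =>  V_1 = 0.0002967 V
Part 1:
  Read off the nodal solution: V_1 = 0.0002967 V
Part 2:
  I_R2 = (V_1 - V_2)/R2 = (0.0002967 - 0)/3 = 0.0000989 A
  Magnitude: I_R2 = 0.0000989 A
Part 3:
  I_R1 = (V_0 - V_1)/R1 = (9 - 0.0002967)/91000 = 0.0000989 A
  P_R1 = I_R1² × R1 = (0.0000989)² × 91000 = 0.0008901 W

Final answers:
1. V_1 = 0.0002967 V
2. I_R2 = 9.89e-05 A
3. P_R1 = 0.0008901 W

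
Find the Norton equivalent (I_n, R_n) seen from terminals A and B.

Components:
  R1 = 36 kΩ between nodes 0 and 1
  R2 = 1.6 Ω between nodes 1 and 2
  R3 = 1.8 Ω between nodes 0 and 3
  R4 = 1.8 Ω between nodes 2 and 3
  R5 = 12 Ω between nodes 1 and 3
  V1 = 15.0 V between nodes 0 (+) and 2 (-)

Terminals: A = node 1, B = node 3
Find the Thévenin equivalent first; then I_n = V_th/R_th and R_n = R_th.
Step 1 — V_th is the open-circuit voltage V_A - V_B (nothing connected across the terminals).
Nodal analysis, taking node 2 as the 0 V reference.
Source V1 fixes V_0 = 15 V.
KCL at each unknown node (sum of currents leaving = 0; resistances in Ω):
  Node 1: (V_1 - 15)/36000 + (V_1 - 0)/1.6 + (V_1 - V_3)/12 = 0
  Node 3: (V_3 - 15)/1.8 + (V_3 - 0)/1.8 + (V_3 - V_1)/12 = 0
Collecting terms (coefficients in siemens):
  0.7084·V_1 - 0.08333·V_3 = 0.0004167
  1.194·V_3 - 0.08333·V_1 = 8.333
Determinant D = (0.7084)(1.194) - (-0.08333)(-0.08333) = 0.8392
V_1 = [(0.0004167)(1.194) - (-0.08333)(8.333)]/D = 0.8281 V
V_3 = [(0.7084)(8.333) - (0.0004167)(-0.08333)]/D = 7.035 V
V_th = V_1 - V_3 = 0.8281 - 7.035 = -6.206 V
Step 2 — R_th: zero the source — replace V1 by a short circuit (node 2 merges into node 0) — and find the resistance seen between A (node 1) and B (node 3).
Reduce the network between node 1 (A) and node 3 (B) by series/parallel combination:
  Rp1 = R1 ‖ R2 (parallel, both between nodes 0 and 1) = 1/(1/36000 + 1/1.6) = 1.6 Ω
  Rp2 = R3 ‖ R4 (parallel, both between nodes 0 and 3) = 1/(1/1.8 + 1/1.8) = 0.9 Ω
  Rs1 = Rp1 + Rp2 (series, joined only at node 0) = 1.6 + 0.9 = 2.5 Ω
  Rp3 = R5 ‖ Rs1 (parallel, both between nodes 1 and 3) = 1/(1/12 + 1/2.5) = 2.069 Ω
R_th = 2.069 Ω
I_n = V_th/R_th = -6.206/2.069 = -3 A, and R_n = R_th = 2.069 Ω

Final answer: I_n = -3 A, R_n = 2.069 Ω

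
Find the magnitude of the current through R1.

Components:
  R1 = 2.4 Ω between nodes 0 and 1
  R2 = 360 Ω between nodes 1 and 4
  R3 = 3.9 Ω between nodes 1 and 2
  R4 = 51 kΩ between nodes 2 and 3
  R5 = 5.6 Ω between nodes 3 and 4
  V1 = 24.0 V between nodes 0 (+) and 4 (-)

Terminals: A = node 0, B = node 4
Nodal analysis, taking node 4 as the 0 V reference.
Source V1 fixes V_0 = 24 V.
KCL at each unknown node (sum of currents leaving = 0; resistances in Ω):
  Node 1: (V_1 - 24)/2.4 + (V_1 - 0)/360 + (V_1 - V_2)/3.9 = 0
  Node 2: (V_2 - V_1)/3.9 + (V_2 - V_3)/51000 = 0
  Node 3: (V_3 - V_2)/51000 + (V_3 - 0)/5.6 = 0
Collecting terms (coefficients in siemens):
  0.6759·V_1 - 0.2564·V_2 = 10
  0.2564·V_2 - 0.2564·V_1 - 0.00001961·V_3 = 0
  0.1786·V_3 - 0.00001961·V_2 = 0
Solving these 3 simultaneous equations (Gaussian elimination) gives:
  V_1 = 23.84 V, V_2 = 23.84 V, V_3 = 0.002617 V
I_R1 = (V_0 - V_1)/R1 = (24 - 23.84)/2.4 = 0.06669 A
|I_R1| = 0.06669 A

Final answer: |I_R1| = 0.06669 A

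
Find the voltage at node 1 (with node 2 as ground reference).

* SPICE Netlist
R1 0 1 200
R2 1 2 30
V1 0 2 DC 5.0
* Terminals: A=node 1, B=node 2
Nodal analysis, taking node 2 as the 0 V reference.
Source V1 fixes V_0 = 5 V.
KCL at each unknown node (sum of currents leaving = 0; resistances in Ω):
  Node 1: (V_1 - 5)/200 + (V_1 - 0)/30 = 0
Collecting terms: 0.03833 × V_1 = 0.025  =>  V_1 = 0.6522 V
The requested potential is V_1 = 0.6522 V.

Final answer: V_1 = 0.6522 V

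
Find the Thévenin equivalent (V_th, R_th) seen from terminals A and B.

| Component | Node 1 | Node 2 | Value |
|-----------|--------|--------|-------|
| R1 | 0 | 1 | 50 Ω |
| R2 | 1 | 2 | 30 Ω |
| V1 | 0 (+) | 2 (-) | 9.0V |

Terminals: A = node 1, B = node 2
Step 1 — V_th is the open-circuit voltage V_A - V_B (nothing connected across the terminals).
Nodal analysis, taking node 2 as the 0 V reference.
Source V1 fixes V_0 = 9 V.
KCL at each unknown node (sum of currents leaving = 0; resistances in Ω):
  Node 1: (V_1 - 9)/50 + (V_1 - 0)/30 = 0
Collecting terms: 0.05333 × V_1 = 0.18  =>  V_1 = 3.375 V
V_th = V_1 - V_2 = 3.375 - 0 = 3.375 V
Step 2 — R_th: zero the source — replace V1 by a short circuit (node 2 merges into node 0) — and find the resistance seen between A (node 1) and B (node 0).
Reduce the network between node 1 (A) and node 0 (B) by series/parallel combination:
  Rp1 = R1 ‖ R2 (parallel, both between nodes 0 and 1) = 1/(1/50 + 1/30) = 18.75 Ω
R_th = 18.75 Ω

Final answer: V_th = 3.375 V, R_th = 18.75 Ω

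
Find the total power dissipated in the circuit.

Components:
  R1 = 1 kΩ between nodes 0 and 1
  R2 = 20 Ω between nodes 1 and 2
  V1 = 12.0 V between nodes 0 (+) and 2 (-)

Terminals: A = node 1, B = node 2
Nodal analysis, taking node 2 as the 0 V reference.
Source V1 fixes V_0 = 12 V.
KCL at each unknown node (sum of currents leaving = 0; resistances in Ω):
  Node 1: (V_1 - 12)/1000 + (V_1 - 0)/20 = 0
Collecting terms: 0.051 × V_1 = 0.012  =>  V_1 = 0.2353 V
Power in each resistor, P = (ΔV)²/R:
  P_R1 = (12 - 0.2353)²/1000 = 0.1384 W
  P_R2 = (0.2353 - 0)²/20 = 0.002768 W
P_total = P_R1 + P_R2 = 0.1412 W

Final answer: 0.1412 W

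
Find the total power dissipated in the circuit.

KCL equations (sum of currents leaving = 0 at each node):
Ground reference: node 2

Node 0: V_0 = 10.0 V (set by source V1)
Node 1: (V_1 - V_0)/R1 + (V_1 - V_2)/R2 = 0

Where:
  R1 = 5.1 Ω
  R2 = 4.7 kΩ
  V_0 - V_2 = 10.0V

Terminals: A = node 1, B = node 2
Nodal analysis, taking node 2 as the 0 V reference.
Source V1 fixes V_0 = 10 V.
KCL at each unknown node (sum of currents leaving = 0; resistances in Ω):
  Node 1: (V_1 - 10)/5.1 + (V_1 - 0)/4700 = 0
Collecting terms: 0.1963 × V_1 = 1.961  =>  V_1 = 9.989 V
Power in each resistor, P = (ΔV)²/R:
  P_R1 = (10 - 9.989)²/5.1 = 0.00002304 W
  P_R2 = (9.989 - 0)²/4700 = 0.02123 W
P_total = P_R1 + P_R2 = 0.02125 W

Final answer: 0.02125 W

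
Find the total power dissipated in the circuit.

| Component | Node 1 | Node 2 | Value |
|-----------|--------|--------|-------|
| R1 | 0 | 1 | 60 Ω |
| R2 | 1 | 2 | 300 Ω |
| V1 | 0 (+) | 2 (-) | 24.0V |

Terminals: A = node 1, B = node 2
Nodal analysis, taking node 2 as the 0 V reference.
Source V1 fixes V_0 = 24 V.
KCL at each unknown node (sum of currents leaving = 0; resistances in Ω):
  Node 1: (V_1 - 24)/60 + (V_1 - 0)/300 = 0
Collecting terms: 0.02 × V_1 = 0.4  =>  V_1 = 20 V
Power in each resistor, P = (ΔV)²/R:
  P_R1 = (24 - 20)²/60 = 0.2667 W
  P_R2 = (20 - 0)²/300 = 1.333 W
P_total = P_R1 + P_R2 = 1.6 W

Final answer: 1.6 W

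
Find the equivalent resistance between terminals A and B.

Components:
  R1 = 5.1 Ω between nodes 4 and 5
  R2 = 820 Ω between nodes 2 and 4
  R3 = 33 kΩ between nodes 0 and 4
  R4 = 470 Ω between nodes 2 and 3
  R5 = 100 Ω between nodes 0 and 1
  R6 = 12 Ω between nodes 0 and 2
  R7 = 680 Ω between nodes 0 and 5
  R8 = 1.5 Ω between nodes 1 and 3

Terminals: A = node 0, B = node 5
Reduce the network between node 0 (A) and node 5 (B) by series/parallel combination:
  Rs1 = R5 + R8 (series, joined only at node 1) = 100 + 1.5 = 101.5 Ω
  Rs2 = R4 + Rs1 (series, joined only at node 3) = 470 + 101.5 = 571.5 Ω
  Rp1 = R6 ‖ Rs2 (parallel, both between nodes 0 and 2) = 1/(1/12 + 1/571.5) = 11.75 Ω
  Rs3 = R2 + Rp1 (series, joined only at node 2) = 820 + 11.75 = 831.8 Ω
  Rp2 = R3 ‖ Rs3 (parallel, both between nodes 0 and 4) = 1/(1/33000 + 1/831.8) = 811.3 Ω
  Rs4 = R1 + Rp2 (series, joined only at node 4) = 5.1 + 811.3 = 816.4 Ω
  Rp3 = R7 ‖ Rs4 (parallel, both between nodes 0 and 5) = 1/(1/680 + 1/816.4) = 371 Ω
R_eq = 371 Ω

Final answer: 371 Ω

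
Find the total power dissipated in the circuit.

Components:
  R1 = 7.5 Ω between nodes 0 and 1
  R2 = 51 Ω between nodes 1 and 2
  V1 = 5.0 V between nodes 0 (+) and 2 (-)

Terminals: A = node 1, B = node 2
Nodal analysis, taking node 2 as the 0 V reference.
Source V1 fixes V_0 = 5 V.
KCL at each unknown node (sum of currents leaving = 0; resistances in Ω):
  Node 1: (V_1 - 5)/7.5 + (V_1 - 0)/51 = 0
Collecting terms: 0.1529 × V_1 = 0.6667  =>  V_1 = 4.359 V
Power in each resistor, P = (ΔV)²/R:
  P_R1 = (5 - 4.359)²/7.5 = 0.05479 W
  P_R2 = (4.359 - 0)²/51 = 0.3726 W
P_total = P_R1 + P_R2 = 0.4274 W

Final answer: 0.4274 W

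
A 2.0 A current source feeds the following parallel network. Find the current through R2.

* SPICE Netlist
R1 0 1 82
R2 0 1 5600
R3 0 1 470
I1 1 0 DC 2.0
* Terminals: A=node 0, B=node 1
All resistors sit directly between nodes 0 and 1, so they are in parallel and share one voltage V; the full source current 2 A splits among them.
1/R_par = 1/82 + 1/5600 + 1/470 = 0.0145 S  =>  R_par = 68.96 Ω
V = I × R_par = 2 × 68.96 = 137.9 V
I_R2 = V/R2 = 137.9/5600 = 0.02463 A

Final answer: 0.02463 A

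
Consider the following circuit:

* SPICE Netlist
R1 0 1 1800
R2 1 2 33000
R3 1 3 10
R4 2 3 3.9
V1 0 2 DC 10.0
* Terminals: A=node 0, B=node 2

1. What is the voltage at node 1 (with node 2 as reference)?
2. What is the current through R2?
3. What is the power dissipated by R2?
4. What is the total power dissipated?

Nodal analysis, taking node 2 as the 0 V reference.
Source V1 fixes V_0 = 10 V.
KCL at each unknown node (sum of currents leaving = 0; resistances in Ω):
  Node 1: (V_1 - 10)/1800 + (V_1 - 0)/33000 + (V_1 - V_3)/10 = 0
  Node 3: (V_3 - V_1)/10 + (V_3 - 0)/3.9 = 0
Collecting terms (coefficients in siemens):
  0.1006·V_1 - 0.1·V_3 = 0.005556
  0.3564·V_3 - 0.1·V_1 = 0
Determinant D = (0.1006)(0.3564) - (-0.1)(-0.1) = 0.02585
V_1 = [(0.005556)(0.3564) - (-0.1)(0)]/D = 0.0766 V
V_3 = [(0.1006)(0) - (0.005556)(-0.1)]/D = 0.02149 V
Part 1:
  Read off the nodal solution: V_1 = 0.0766 V
Part 2:
  I_R2 = (V_1 - V_2)/R2 = (0.0766 - 0)/33000 = 0.000002321 A
  Magnitude: I_R2 = 0.000002321 A
Part 3:
  I_R2 = (V_1 - V_2)/R2 = (0.0766 - 0)/33000 = 0.000002321 A
  P_R2 = I_R2² × R2 = (0.000002321)² × 33000 = 0.0000001778 W
Part 4:
  Power in each resistor, P = (ΔV)²/R:
    P_R1 = (10 - 0.0766)²/1800 = 0.05471 W
    P_R2 = (0.0766 - 0)²/33000 = 0.0000001778 W
    P_R3 = (0.0766 - 0.02149)²/10 = 0.0003037 W
    P_R4 = (0 - 0.02149)²/3.9 = 0.0001184 W
  P_total = P_R1 + P_R2 + P_R3 + P_R4 = 0.05513 W

Final answers:
1. V_1 = 0.0766 V
2. I_R2 = 2.321e-06 A
3. P_R2 = 1.778e-07 W
4. P_total = 0.05513 W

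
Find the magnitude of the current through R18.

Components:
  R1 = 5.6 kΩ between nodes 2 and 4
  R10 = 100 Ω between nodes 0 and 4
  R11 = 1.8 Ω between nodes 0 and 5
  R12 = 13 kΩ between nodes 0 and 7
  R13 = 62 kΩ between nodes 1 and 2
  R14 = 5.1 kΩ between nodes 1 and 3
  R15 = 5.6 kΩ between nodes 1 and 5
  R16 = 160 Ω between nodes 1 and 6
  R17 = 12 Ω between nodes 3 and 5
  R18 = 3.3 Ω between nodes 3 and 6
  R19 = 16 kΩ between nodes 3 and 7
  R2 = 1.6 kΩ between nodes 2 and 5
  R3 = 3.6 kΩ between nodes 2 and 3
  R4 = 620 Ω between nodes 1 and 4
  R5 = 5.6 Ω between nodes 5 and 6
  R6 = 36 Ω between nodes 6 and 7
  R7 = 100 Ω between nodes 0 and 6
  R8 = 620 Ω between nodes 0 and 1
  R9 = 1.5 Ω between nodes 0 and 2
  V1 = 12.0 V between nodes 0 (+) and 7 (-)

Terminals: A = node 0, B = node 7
Nodal analysis, taking node 7 as the 0 V reference.
Source V1 fixes V_0 = 12 V.
KCL at each unknown node (sum of currents leaving = 0; resistances in Ω):
  Node 1: (V_1 - V_4)/620 + (V_1 - 12)/620 + (V_1 - V_2)/62000 + (V_1 - V_3)/5100 + (V_1 - V_5)/5600 + (V_1 - V_6)/160 = 0
  Node 2: (V_2 - V_4)/5600 + (V_2 - V_5)/1600 + (V_2 - V_3)/3600 + (V_2 - 12)/1.5 + (V_2 - V_1)/62000 = 0
  Node 3: (V_3 - V_2)/3600 + (V_3 - V_1)/5100 + (V_3 - V_5)/12 + (V_3 - V_6)/3.3 + (V_3 - 0)/16000 = 0
  Node 4: (V_4 - V_2)/5600 + (V_4 - V_1)/620 + (V_4 - 12)/100 = 0
  Node 5: (V_5 - V_2)/1600 + (V_5 - V_6)/5.6 + (V_5 - 12)/1.8 + (V_5 - V_1)/5600 + (V_5 - V_3)/12 = 0
  Node 6: (V_6 - V_5)/5.6 + (V_6 - 0)/36 + (V_6 - 12)/100 + (V_6 - V_1)/160 + (V_6 - V_3)/3.3 = 0
Collecting terms (coefficients in siemens):
  0.009867·V_1 - 0.00001613·V_2 - 0.0001961·V_3 - 0.001613·V_4 - 0.0001786·V_5 - 0.00625·V_6 = 0.01935
  0.6678·V_2 - 0.00001613·V_1 - 0.0002778·V_3 - 0.0001786·V_4 - 0.000625·V_5 = 8
  0.3869·V_3 - 0.0001961·V_1 - 0.0002778·V_2 - 0.08333·V_5 - 0.303·V_6 = 0
  0.01179·V_4 - 0.001613·V_1 - 0.0001786·V_2 = 0.12
  0.8183·V_5 - 0.0001786·V_1 - 0.000625·V_2 - 0.08333·V_3 - 0.1786·V_6 = 6.667
  0.5256·V_6 - 0.00625·V_1 - 0.303·V_3 - 0.1786·V_5 = 0.12
Solving these 6 simultaneous equations (Gaussian elimination) gives:
  V_1 = 10.93 V, V_2 = 12 V, V_3 = 10.65 V, V_4 = 11.85 V
  V_5 = 11.51 V, V_6 = 10.41 V
I_R18 = (V_3 - V_6)/R18 = (10.65 - 10.41)/3.3 = 0.07218 A
|I_R18| = 0.07218 A

Final answer: |I_R18| = 0.07218 A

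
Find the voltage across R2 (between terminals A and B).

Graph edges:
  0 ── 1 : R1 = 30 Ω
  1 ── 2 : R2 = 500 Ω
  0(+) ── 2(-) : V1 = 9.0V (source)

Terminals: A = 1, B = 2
R1 and R2 are in series across V1 (node 0 → node 1 → node 2), and the output A–B is taken across R2, so this is a voltage divider.
Series current: I = V1/(R1 + R2) = 9/(30 + 500) = 9/530 = 0.01698 A
V_R2 = I × R2 = V1 × R2/(R1 + R2) = 9 × 500/530 = 8.491 V

Final answer: 8.491 V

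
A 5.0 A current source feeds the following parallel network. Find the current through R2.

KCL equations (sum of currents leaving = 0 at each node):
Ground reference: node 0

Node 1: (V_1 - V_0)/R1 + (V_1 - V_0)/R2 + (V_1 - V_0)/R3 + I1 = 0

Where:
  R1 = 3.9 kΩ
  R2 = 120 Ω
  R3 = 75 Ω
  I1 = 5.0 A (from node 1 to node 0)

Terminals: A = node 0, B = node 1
All resistors sit directly between nodes 0 and 1, so they are in parallel and share one voltage V; the full source current 5 A splits among them.
1/R_par = 1/3900 + 1/120 + 1/75 = 0.02192 S  =>  R_par = 45.61 Ω
V = I × R_par = 5 × 45.61 = 228.1 V
I_R2 = V/R2 = 228.1/120 = 1.901 A

Final answer: 1.901 A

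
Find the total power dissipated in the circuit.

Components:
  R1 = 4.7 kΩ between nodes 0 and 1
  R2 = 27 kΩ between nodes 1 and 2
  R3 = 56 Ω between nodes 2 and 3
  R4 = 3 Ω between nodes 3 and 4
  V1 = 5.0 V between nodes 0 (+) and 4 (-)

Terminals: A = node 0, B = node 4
Nodal analysis, taking node 4 as the 0 V reference.
Source V1 fixes V_0 = 5 V.
KCL at each unknown node (sum of currents leaving = 0; resistances in Ω):
  Node 1: (V_1 - 5)/4700 + (V_1 - V_2)/27000 = 0
  Node 2: (V_2 - V_1)/27000 + (V_2 - V_3)/56 = 0
  Node 3: (V_3 - V_2)/56 + (V_3 - 0)/3 = 0
Collecting terms (coefficients in siemens):
  0.0002498·V_1 - 0.00003704·V_2 = 0.001064
  0.01789·V_2 - 0.00003704·V_1 - 0.01786·V_3 = 0
  0.3512·V_3 - 0.01786·V_2 = 0
Solving these 3 simultaneous equations (Gaussian elimination) gives:
  V_1 = 4.26 V, V_2 = 0.009289 V, V_3 = 0.0004723 V
Power in each resistor, P = (ΔV)²/R:
  P_R1 = (5 - 4.26)²/4700 = 0.0001165 W
  P_R2 = (4.26 - 0.009289)²/27000 = 0.0006692 W
  P_R3 = (0.009289 - 0.0004723)²/56 = 0.000001388 W
  P_R4 = (0.0004723 - 0)²/3 = 0.00000007436 W
P_total = P_R1 + P_R2 + P_R3 + P_R4 = 0.0007872 W

Final answer: 0.0007872 W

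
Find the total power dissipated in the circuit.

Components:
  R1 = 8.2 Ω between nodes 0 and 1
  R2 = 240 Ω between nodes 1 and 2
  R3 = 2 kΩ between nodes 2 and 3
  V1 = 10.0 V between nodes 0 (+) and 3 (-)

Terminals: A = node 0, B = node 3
Nodal analysis, taking node 3 as the 0 V reference.
Source V1 fixes V_0 = 10 V.
KCL at each unknown node (sum of currents leaving = 0; resistances in Ω):
  Node 1: (V_1 - 10)/8.2 + (V_1 - V_2)/240 = 0
  Node 2: (V_2 - V_1)/240 + (V_2 - 0)/2000 = 0
Collecting terms (coefficients in siemens):
  0.1261·V_1 - 0.004167·V_2 = 1.22
  0.004667·V_2 - 0.004167·V_1 = 0
Determinant D = (0.1261)(0.004667) - (-0.004167)(-0.004167) = 0.0005712
V_1 = [(1.22)(0.004667) - (-0.004167)(0)]/D = 9.964 V
V_2 = [(0.1261)(0) - (1.22)(-0.004167)]/D = 8.896 V
Power in each resistor, P = (ΔV)²/R:
  P_R1 = (10 - 9.964)²/8.2 = 0.0001622 W
  P_R2 = (9.964 - 8.896)²/240 = 0.004748 W
  P_R3 = (8.896 - 0)²/2000 = 0.03957 W
P_total = P_R1 + P_R2 + P_R3 = 0.04448 W

Final answer: 0.04448 W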